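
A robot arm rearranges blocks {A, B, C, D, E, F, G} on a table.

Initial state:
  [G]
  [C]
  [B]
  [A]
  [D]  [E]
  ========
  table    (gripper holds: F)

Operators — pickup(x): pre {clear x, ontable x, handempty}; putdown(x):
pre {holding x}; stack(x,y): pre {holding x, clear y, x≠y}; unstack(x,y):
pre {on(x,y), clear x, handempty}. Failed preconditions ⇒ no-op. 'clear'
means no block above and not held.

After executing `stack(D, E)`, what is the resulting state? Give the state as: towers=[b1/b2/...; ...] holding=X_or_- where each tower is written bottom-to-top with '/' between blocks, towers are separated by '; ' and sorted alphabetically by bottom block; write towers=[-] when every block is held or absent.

towers=[D/A/B/C/G; E] holding=F

before: towers=[D/A/B/C/G; E] holding=F
pre[stack(D, E)]: holding(D) ✗, clear(E) ✓, D≠E ✓
holding(D) unmet → stack(D, E) is a no-op
after:  towers=[D/A/B/C/G; E] holding=F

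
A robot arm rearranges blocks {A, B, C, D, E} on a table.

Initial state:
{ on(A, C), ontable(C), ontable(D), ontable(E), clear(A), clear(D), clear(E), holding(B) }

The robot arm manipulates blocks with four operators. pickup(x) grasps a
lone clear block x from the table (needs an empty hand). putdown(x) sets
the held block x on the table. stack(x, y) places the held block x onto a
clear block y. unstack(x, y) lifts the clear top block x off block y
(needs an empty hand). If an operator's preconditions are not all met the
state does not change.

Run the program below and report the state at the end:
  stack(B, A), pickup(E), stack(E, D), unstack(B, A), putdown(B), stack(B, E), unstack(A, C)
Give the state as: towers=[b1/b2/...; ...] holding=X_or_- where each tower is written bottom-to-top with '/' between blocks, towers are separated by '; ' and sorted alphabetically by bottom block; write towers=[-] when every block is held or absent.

towers=[B; C; D/E] holding=A

step 1 (stack(B, A)): towers=[C/A/B; D; E] holding=-
step 2 (pickup(E)): towers=[C/A/B; D] holding=E
step 3 (stack(E, D)): towers=[C/A/B; D/E] holding=-
step 4 (unstack(B, A)): towers=[C/A; D/E] holding=B
step 5 (putdown(B)): towers=[B; C/A; D/E] holding=-
step 6 (stack(B, E)) [no-op]: towers=[B; C/A; D/E] holding=-
step 7 (unstack(A, C)): towers=[B; C; D/E] holding=A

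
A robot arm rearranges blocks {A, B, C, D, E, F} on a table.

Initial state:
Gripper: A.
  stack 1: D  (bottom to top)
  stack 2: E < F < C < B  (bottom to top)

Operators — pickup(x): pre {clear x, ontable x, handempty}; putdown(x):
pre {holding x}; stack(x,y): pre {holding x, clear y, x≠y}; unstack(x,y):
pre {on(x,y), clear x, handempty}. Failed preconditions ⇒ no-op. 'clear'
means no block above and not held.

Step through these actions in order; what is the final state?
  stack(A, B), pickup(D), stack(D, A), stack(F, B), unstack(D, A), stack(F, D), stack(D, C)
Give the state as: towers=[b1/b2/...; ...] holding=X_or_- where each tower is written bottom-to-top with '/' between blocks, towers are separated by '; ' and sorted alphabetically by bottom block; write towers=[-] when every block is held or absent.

step 1 (stack(A, B)): towers=[D; E/F/C/B/A] holding=-
step 2 (pickup(D)): towers=[E/F/C/B/A] holding=D
step 3 (stack(D, A)): towers=[E/F/C/B/A/D] holding=-
step 4 (stack(F, B)) [no-op]: towers=[E/F/C/B/A/D] holding=-
step 5 (unstack(D, A)): towers=[E/F/C/B/A] holding=D
step 6 (stack(F, D)) [no-op]: towers=[E/F/C/B/A] holding=D
step 7 (stack(D, C)) [no-op]: towers=[E/F/C/B/A] holding=D

towers=[E/F/C/B/A] holding=D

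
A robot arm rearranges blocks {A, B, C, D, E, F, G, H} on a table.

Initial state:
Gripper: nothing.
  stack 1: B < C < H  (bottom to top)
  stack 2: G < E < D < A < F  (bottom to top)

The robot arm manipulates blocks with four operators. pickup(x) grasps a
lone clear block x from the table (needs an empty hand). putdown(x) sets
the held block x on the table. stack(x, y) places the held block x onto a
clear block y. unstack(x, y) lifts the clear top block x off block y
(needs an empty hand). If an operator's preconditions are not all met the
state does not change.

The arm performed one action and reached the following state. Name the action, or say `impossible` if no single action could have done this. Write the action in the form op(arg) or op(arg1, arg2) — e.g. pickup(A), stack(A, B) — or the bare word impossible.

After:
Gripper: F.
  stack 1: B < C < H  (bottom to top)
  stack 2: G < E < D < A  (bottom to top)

target: towers=[B/C/H; G/E/D/A] holding=F
     unstack(H, C) → towers=[B/C; G/E/D/A/F] holding=H
     unstack(F, A) → towers=[B/C/H; G/E/D/A] holding=F  ← match

unstack(F, A)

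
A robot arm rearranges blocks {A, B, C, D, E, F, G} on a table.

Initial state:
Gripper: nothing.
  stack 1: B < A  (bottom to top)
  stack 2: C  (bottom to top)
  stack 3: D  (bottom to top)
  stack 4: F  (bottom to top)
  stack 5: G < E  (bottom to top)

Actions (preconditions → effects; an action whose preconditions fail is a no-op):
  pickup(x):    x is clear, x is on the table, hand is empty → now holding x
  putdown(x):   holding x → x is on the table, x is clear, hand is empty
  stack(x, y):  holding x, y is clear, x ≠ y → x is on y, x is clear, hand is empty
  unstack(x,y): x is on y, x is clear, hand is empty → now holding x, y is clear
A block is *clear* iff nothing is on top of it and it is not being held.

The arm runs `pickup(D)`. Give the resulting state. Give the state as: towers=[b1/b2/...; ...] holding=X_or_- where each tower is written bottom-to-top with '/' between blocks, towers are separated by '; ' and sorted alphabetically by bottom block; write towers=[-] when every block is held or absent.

towers=[B/A; C; F; G/E] holding=D

before: towers=[B/A; C; D; F; G/E] holding=-
pre[pickup(D)]: clear(D) ok, ontable(D) ok, handempty ok
all met → apply pickup(D)
after:  towers=[B/A; C; F; G/E] holding=D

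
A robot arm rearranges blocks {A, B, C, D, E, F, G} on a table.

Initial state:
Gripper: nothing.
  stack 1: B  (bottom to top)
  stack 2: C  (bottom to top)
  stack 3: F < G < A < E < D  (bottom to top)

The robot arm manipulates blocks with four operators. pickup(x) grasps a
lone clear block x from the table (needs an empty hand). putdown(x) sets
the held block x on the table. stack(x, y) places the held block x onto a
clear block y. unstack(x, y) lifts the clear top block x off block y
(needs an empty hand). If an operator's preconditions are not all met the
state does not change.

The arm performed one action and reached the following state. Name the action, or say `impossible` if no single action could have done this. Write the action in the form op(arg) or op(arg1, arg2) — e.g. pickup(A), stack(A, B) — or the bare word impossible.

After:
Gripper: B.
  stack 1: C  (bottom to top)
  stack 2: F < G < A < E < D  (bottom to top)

target: towers=[C; F/G/A/E/D] holding=B
         pickup(B) → towers=[C; F/G/A/E/D] holding=B  ← match
     unstack(D, E) → towers=[B; C; F/G/A/E] holding=D
         pickup(C) → towers=[B; F/G/A/E/D] holding=C

pickup(B)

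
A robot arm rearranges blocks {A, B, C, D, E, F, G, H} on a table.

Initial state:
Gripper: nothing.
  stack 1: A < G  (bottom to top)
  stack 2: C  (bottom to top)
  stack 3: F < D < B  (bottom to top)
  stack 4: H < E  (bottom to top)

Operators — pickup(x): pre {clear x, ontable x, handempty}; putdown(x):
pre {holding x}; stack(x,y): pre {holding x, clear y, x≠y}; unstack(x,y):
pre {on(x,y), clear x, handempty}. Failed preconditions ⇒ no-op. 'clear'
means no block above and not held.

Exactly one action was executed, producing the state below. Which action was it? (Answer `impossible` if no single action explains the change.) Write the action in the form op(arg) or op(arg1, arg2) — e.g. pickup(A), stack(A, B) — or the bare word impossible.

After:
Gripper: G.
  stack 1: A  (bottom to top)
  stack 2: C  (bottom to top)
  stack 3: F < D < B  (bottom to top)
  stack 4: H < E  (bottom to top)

target: towers=[A; C; F/D/B; H/E] holding=G
     unstack(G, A) → towers=[A; C; F/D/B; H/E] holding=G  ← match
     unstack(E, H) → towers=[A/G; C; F/D/B; H] holding=E
     unstack(B, D) → towers=[A/G; C; F/D; H/E] holding=B
         pickup(C) → towers=[A/G; F/D/B; H/E] holding=C

unstack(G, A)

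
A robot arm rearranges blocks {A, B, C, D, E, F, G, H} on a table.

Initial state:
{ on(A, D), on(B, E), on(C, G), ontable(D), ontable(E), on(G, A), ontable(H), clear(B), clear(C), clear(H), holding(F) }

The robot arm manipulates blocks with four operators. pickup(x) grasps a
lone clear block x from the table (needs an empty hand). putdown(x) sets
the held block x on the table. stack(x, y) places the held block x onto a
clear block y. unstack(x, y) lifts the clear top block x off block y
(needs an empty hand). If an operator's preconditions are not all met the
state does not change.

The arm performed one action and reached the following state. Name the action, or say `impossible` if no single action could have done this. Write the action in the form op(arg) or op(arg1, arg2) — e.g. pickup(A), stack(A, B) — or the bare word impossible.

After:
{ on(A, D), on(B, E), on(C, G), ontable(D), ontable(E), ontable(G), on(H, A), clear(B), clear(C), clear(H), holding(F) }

impossible

target: towers=[D/A/H; E/B; G/C] holding=F
        putdown(F) → towers=[D/A/G/C; E/B; F; H] holding=-
       stack(F, H) → towers=[D/A/G/C; E/B; H/F] holding=-
       stack(F, B) → towers=[D/A/G/C; E/B/F; H] holding=-
       stack(F, C) → towers=[D/A/G/C/F; E/B; H] holding=-
none of the 4 applicable actions match → impossible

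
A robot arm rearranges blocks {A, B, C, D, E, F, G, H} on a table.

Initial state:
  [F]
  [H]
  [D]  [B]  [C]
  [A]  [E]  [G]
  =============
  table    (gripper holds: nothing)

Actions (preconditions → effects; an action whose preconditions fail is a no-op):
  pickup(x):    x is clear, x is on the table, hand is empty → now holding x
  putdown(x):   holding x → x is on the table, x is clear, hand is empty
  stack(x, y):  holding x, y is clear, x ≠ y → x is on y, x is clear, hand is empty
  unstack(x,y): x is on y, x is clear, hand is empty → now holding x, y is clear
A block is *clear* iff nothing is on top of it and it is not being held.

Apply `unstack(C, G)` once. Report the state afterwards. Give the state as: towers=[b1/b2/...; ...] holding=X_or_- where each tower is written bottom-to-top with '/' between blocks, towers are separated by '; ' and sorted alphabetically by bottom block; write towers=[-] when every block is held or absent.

before: towers=[A/D/H/F; E/B; G/C] holding=-
pre[unstack(C, G)]: on(C,G) ok, clear(C) ok, handempty ok
all met → apply unstack(C, G)
after:  towers=[A/D/H/F; E/B; G] holding=C

towers=[A/D/H/F; E/B; G] holding=C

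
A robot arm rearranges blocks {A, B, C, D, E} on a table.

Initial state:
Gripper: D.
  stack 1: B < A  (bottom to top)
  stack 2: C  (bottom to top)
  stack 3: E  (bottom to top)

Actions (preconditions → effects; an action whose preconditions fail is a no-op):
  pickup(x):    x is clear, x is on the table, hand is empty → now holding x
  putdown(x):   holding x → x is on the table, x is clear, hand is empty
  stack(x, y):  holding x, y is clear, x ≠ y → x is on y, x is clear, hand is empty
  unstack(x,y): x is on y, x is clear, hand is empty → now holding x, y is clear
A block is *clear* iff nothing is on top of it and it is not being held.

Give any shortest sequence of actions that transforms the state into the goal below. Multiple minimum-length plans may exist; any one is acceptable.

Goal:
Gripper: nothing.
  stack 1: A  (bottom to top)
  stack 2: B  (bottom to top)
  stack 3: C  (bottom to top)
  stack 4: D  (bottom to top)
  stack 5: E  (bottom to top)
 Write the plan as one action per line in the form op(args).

step 1 (putdown(D)): towers=[B/A; C; D; E] holding=-
step 2 (unstack(A, B)): towers=[B; C; D; E] holding=A
step 3 (putdown(A)): towers=[A; B; C; D; E] holding=-
goal check: towers=[A; B; C; D; E] holding=- — reached (length 3, optimal by BFS)

putdown(D)
unstack(A, B)
putdown(A)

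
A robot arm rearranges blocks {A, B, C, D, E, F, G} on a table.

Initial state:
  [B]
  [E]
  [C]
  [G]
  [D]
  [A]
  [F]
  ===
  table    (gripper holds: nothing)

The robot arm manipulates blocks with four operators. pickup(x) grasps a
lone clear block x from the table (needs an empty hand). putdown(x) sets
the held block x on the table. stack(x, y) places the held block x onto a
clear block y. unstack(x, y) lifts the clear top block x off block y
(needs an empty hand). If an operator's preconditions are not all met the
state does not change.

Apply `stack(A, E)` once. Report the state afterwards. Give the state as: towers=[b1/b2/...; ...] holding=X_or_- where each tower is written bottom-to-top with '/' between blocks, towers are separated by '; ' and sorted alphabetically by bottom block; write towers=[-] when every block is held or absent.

before: towers=[F/A/D/G/C/E/B] holding=-
pre[stack(A, E)]: holding(A) fail, clear(E) fail, A≠E ok
holding(A), clear(E) unmet → stack(A, E) is a no-op
after:  towers=[F/A/D/G/C/E/B] holding=-

towers=[F/A/D/G/C/E/B] holding=-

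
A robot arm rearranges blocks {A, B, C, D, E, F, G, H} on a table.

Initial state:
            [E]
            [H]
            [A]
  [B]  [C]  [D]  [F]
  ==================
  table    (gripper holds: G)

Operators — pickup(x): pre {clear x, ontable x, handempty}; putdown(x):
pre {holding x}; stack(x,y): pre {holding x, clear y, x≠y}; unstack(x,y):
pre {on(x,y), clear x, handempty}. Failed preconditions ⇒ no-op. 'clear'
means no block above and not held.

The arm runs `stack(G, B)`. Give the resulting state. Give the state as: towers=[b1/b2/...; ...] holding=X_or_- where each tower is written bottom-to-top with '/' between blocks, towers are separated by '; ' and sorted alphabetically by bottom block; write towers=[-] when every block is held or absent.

towers=[B/G; C; D/A/H/E; F] holding=-

before: towers=[B; C; D/A/H/E; F] holding=G
pre[stack(G, B)]: holding(G) yes, clear(B) yes, G≠B yes
all met → apply stack(G, B)
after:  towers=[B/G; C; D/A/H/E; F] holding=-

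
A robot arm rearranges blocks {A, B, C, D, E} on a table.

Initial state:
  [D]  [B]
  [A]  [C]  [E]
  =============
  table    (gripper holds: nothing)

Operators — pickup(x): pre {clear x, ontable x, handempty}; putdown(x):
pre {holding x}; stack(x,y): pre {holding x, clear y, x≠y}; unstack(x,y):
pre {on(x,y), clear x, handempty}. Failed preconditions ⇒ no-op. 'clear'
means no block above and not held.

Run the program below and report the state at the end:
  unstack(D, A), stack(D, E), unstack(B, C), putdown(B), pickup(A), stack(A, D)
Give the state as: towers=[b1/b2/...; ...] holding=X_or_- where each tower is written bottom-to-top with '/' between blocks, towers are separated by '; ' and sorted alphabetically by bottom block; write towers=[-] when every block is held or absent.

step 1 (unstack(D, A)): towers=[A; C/B; E] holding=D
step 2 (stack(D, E)): towers=[A; C/B; E/D] holding=-
step 3 (unstack(B, C)): towers=[A; C; E/D] holding=B
step 4 (putdown(B)): towers=[A; B; C; E/D] holding=-
step 5 (pickup(A)): towers=[B; C; E/D] holding=A
step 6 (stack(A, D)): towers=[B; C; E/D/A] holding=-

towers=[B; C; E/D/A] holding=-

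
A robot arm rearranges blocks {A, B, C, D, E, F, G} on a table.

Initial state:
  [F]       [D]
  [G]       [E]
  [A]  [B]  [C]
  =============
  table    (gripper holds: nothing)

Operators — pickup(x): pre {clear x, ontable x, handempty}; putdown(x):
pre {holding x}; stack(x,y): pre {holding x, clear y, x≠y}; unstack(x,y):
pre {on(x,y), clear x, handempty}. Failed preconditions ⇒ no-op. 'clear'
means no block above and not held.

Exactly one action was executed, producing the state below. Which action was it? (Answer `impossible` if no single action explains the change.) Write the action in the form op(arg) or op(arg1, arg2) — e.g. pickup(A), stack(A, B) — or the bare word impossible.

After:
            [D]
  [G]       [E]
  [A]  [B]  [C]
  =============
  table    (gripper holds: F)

unstack(F, G)

target: towers=[A/G; B; C/E/D] holding=F
         pickup(B) → towers=[A/G/F; C/E/D] holding=B
     unstack(F, G) → towers=[A/G; B; C/E/D] holding=F  ← match
     unstack(D, E) → towers=[A/G/F; B; C/E] holding=D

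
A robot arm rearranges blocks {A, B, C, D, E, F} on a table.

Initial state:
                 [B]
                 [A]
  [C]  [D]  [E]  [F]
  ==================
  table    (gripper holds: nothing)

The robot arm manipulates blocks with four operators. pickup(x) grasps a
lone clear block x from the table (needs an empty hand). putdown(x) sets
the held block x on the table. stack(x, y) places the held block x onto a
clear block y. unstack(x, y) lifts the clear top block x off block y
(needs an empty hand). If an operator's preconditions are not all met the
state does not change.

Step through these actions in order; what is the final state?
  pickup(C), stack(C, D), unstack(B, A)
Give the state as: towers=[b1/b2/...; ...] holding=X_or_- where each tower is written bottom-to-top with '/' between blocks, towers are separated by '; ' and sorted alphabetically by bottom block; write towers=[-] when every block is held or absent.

towers=[D/C; E; F/A] holding=B

step 1 (pickup(C)): towers=[D; E; F/A/B] holding=C
step 2 (stack(C, D)): towers=[D/C; E; F/A/B] holding=-
step 3 (unstack(B, A)): towers=[D/C; E; F/A] holding=B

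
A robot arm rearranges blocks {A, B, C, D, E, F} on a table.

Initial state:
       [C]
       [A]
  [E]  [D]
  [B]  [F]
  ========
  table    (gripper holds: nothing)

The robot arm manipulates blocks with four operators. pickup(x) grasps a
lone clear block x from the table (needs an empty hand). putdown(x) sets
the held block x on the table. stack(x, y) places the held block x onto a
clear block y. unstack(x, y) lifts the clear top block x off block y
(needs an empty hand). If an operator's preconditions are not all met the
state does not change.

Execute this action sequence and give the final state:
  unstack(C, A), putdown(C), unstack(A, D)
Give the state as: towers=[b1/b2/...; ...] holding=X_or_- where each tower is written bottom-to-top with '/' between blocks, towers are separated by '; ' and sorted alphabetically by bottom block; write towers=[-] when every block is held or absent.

step 1 (unstack(C, A)): towers=[B/E; F/D/A] holding=C
step 2 (putdown(C)): towers=[B/E; C; F/D/A] holding=-
step 3 (unstack(A, D)): towers=[B/E; C; F/D] holding=A

towers=[B/E; C; F/D] holding=A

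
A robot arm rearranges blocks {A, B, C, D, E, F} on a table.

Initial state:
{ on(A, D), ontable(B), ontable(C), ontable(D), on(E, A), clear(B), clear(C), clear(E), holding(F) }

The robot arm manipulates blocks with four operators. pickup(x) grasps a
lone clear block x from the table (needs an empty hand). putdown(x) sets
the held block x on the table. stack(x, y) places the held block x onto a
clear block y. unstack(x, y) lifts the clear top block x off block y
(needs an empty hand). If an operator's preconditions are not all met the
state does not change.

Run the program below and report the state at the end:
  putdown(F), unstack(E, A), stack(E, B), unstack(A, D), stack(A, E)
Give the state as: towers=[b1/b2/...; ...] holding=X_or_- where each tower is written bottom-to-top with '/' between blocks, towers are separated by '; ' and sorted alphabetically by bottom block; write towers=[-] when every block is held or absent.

step 1 (putdown(F)): towers=[B; C; D/A/E; F] holding=-
step 2 (unstack(E, A)): towers=[B; C; D/A; F] holding=E
step 3 (stack(E, B)): towers=[B/E; C; D/A; F] holding=-
step 4 (unstack(A, D)): towers=[B/E; C; D; F] holding=A
step 5 (stack(A, E)): towers=[B/E/A; C; D; F] holding=-

towers=[B/E/A; C; D; F] holding=-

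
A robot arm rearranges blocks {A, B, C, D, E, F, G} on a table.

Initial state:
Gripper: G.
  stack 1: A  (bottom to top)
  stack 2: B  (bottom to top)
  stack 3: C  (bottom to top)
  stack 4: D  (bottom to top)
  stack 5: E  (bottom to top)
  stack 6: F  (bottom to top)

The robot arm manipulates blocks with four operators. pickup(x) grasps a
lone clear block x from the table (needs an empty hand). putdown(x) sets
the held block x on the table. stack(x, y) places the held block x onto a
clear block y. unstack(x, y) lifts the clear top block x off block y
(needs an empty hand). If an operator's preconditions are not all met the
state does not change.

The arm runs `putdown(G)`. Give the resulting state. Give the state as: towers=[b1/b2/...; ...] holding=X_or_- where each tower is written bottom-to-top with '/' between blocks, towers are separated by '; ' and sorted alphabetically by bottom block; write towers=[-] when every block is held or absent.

towers=[A; B; C; D; E; F; G] holding=-

before: towers=[A; B; C; D; E; F] holding=G
pre[putdown(G)]: holding(G) yes
all met → apply putdown(G)
after:  towers=[A; B; C; D; E; F; G] holding=-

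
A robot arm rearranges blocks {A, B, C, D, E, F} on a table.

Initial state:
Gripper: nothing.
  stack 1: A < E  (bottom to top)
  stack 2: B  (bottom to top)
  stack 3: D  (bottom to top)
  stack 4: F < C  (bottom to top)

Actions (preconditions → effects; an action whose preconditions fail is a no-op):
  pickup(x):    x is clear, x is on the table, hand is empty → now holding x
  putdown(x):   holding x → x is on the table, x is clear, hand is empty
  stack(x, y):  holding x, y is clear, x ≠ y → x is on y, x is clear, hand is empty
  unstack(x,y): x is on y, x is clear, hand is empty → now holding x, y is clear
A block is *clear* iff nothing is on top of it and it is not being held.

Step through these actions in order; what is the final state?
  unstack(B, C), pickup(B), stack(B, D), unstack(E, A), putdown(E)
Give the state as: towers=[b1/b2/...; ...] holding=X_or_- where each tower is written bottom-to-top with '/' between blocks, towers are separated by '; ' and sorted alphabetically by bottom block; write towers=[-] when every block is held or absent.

step 1 (unstack(B, C)) [no-op]: towers=[A/E; B; D; F/C] holding=-
step 2 (pickup(B)): towers=[A/E; D; F/C] holding=B
step 3 (stack(B, D)): towers=[A/E; D/B; F/C] holding=-
step 4 (unstack(E, A)): towers=[A; D/B; F/C] holding=E
step 5 (putdown(E)): towers=[A; D/B; E; F/C] holding=-

towers=[A; D/B; E; F/C] holding=-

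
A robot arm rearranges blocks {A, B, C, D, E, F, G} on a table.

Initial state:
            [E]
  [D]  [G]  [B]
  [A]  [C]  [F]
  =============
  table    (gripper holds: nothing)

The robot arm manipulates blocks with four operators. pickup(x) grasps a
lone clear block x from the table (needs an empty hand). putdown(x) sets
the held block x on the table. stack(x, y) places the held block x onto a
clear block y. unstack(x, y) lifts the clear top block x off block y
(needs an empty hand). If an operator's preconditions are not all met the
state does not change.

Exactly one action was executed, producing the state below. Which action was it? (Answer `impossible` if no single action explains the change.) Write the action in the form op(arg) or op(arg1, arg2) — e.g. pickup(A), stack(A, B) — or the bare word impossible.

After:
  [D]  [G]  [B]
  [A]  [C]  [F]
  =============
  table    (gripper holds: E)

target: towers=[A/D; C/G; F/B] holding=E
     unstack(G, C) → towers=[A/D; C; F/B/E] holding=G
     unstack(D, A) → towers=[A; C/G; F/B/E] holding=D
     unstack(E, B) → towers=[A/D; C/G; F/B] holding=E  ← match

unstack(E, B)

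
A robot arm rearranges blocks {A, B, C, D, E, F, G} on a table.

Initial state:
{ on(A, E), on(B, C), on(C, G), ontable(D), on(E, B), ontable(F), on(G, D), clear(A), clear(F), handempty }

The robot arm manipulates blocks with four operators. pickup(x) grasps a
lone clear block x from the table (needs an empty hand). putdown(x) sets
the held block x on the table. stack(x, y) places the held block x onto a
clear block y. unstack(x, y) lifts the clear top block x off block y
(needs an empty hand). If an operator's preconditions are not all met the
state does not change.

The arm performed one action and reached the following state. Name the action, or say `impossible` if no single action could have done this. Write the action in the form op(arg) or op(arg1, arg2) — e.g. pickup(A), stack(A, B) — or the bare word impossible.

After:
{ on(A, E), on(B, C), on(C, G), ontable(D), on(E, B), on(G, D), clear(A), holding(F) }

target: towers=[D/G/C/B/E/A] holding=F
         pickup(F) → towers=[D/G/C/B/E/A] holding=F  ← match
     unstack(A, E) → towers=[D/G/C/B/E; F] holding=A

pickup(F)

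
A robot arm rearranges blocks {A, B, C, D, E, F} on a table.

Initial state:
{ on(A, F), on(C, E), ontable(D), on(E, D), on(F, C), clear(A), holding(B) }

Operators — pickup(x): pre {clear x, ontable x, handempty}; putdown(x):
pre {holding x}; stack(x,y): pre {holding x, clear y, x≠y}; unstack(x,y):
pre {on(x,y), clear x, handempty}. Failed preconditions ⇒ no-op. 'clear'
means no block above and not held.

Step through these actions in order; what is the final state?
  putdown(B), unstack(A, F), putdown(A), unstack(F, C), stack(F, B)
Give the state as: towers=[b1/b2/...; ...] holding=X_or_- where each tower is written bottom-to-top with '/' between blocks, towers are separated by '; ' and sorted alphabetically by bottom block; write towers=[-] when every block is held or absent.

step 1 (putdown(B)): towers=[B; D/E/C/F/A] holding=-
step 2 (unstack(A, F)): towers=[B; D/E/C/F] holding=A
step 3 (putdown(A)): towers=[A; B; D/E/C/F] holding=-
step 4 (unstack(F, C)): towers=[A; B; D/E/C] holding=F
step 5 (stack(F, B)): towers=[A; B/F; D/E/C] holding=-

towers=[A; B/F; D/E/C] holding=-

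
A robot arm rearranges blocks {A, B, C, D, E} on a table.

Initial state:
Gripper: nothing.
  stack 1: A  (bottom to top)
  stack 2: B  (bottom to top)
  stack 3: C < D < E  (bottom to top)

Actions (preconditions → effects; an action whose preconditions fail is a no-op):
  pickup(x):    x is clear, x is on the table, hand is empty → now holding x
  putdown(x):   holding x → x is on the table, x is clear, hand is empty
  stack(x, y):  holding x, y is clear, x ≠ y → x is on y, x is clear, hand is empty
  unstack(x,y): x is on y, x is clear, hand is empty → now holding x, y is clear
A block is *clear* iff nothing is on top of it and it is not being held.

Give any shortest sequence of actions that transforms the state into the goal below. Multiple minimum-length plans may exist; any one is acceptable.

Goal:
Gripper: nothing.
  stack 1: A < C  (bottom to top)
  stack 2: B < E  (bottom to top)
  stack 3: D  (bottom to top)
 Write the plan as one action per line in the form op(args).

unstack(E, D)
stack(E, B)
unstack(D, C)
putdown(D)
pickup(C)
stack(C, A)

step 1 (unstack(E, D)): towers=[A; B; C/D] holding=E
step 2 (stack(E, B)): towers=[A; B/E; C/D] holding=-
step 3 (unstack(D, C)): towers=[A; B/E; C] holding=D
step 4 (putdown(D)): towers=[A; B/E; C; D] holding=-
step 5 (pickup(C)): towers=[A; B/E; D] holding=C
step 6 (stack(C, A)): towers=[A/C; B/E; D] holding=-
goal check: towers=[A/C; B/E; D] holding=- — reached (length 6, optimal by BFS)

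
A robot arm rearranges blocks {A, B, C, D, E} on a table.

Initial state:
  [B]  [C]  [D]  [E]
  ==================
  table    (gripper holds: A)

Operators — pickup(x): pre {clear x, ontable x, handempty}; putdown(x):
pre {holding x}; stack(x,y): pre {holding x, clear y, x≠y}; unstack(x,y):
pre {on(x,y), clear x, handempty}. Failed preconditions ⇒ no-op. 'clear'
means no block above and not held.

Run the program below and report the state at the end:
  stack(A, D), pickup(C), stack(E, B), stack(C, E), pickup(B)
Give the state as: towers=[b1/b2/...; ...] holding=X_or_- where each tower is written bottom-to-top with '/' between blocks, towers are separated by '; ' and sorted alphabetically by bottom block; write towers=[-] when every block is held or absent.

step 1 (stack(A, D)): towers=[B; C; D/A; E] holding=-
step 2 (pickup(C)): towers=[B; D/A; E] holding=C
step 3 (stack(E, B)) [no-op]: towers=[B; D/A; E] holding=C
step 4 (stack(C, E)): towers=[B; D/A; E/C] holding=-
step 5 (pickup(B)): towers=[D/A; E/C] holding=B

towers=[D/A; E/C] holding=B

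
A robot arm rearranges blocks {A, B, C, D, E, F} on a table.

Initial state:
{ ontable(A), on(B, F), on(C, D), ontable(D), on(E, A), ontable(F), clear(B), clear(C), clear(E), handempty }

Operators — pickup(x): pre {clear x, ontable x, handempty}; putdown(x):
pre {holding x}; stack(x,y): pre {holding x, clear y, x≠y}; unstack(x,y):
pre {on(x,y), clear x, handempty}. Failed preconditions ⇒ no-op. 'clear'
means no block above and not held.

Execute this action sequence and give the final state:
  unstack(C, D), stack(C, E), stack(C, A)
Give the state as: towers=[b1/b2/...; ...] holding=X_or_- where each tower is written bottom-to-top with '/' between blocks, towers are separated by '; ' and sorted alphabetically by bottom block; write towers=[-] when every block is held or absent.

towers=[A/E/C; D; F/B] holding=-

step 1 (unstack(C, D)): towers=[A/E; D; F/B] holding=C
step 2 (stack(C, E)): towers=[A/E/C; D; F/B] holding=-
step 3 (stack(C, A)) [no-op]: towers=[A/E/C; D; F/B] holding=-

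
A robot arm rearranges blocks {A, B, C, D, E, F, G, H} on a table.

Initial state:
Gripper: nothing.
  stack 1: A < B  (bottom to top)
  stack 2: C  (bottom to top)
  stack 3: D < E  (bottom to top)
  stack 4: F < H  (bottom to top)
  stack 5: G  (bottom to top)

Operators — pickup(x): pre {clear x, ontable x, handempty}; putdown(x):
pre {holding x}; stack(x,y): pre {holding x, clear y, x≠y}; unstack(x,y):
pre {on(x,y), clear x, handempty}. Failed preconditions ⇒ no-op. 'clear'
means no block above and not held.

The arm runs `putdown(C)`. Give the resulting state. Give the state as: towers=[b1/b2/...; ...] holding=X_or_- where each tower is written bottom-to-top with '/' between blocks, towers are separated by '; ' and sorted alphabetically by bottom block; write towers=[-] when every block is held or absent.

towers=[A/B; C; D/E; F/H; G] holding=-

before: towers=[A/B; C; D/E; F/H; G] holding=-
pre[putdown(C)]: holding(C) ✗
holding(C) unmet → putdown(C) is a no-op
after:  towers=[A/B; C; D/E; F/H; G] holding=-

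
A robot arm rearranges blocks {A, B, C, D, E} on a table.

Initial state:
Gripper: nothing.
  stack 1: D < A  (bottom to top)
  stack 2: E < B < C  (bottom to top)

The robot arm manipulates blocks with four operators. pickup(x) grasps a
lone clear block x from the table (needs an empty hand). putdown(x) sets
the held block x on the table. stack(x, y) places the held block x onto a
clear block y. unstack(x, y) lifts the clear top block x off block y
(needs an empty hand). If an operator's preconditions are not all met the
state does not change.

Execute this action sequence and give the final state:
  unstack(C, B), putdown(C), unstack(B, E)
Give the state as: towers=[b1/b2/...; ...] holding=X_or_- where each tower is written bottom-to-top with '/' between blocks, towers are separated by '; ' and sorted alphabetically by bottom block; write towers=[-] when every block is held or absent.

towers=[C; D/A; E] holding=B

step 1 (unstack(C, B)): towers=[D/A; E/B] holding=C
step 2 (putdown(C)): towers=[C; D/A; E/B] holding=-
step 3 (unstack(B, E)): towers=[C; D/A; E] holding=B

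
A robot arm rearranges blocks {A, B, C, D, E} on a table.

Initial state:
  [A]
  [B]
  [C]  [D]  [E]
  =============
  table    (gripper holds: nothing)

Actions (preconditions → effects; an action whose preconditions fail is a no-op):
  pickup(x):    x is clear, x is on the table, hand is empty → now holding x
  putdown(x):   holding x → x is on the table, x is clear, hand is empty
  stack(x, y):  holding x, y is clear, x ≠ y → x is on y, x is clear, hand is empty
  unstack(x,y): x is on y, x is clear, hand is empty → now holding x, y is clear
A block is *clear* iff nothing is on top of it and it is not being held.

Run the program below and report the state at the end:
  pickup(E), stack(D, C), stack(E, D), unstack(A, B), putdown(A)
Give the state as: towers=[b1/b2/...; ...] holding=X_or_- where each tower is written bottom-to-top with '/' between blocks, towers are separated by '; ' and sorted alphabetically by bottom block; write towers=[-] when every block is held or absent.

step 1 (pickup(E)): towers=[C/B/A; D] holding=E
step 2 (stack(D, C)) [no-op]: towers=[C/B/A; D] holding=E
step 3 (stack(E, D)): towers=[C/B/A; D/E] holding=-
step 4 (unstack(A, B)): towers=[C/B; D/E] holding=A
step 5 (putdown(A)): towers=[A; C/B; D/E] holding=-

towers=[A; C/B; D/E] holding=-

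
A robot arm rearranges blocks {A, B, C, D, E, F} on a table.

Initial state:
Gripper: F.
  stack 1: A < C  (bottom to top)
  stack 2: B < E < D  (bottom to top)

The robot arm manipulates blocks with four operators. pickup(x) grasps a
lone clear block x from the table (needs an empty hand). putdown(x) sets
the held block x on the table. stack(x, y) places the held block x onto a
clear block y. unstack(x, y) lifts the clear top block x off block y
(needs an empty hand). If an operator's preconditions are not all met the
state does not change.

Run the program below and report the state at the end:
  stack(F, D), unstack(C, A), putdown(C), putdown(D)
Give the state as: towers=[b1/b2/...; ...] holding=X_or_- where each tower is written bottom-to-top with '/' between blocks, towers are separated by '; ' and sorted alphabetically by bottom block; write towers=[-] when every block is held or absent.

step 1 (stack(F, D)): towers=[A/C; B/E/D/F] holding=-
step 2 (unstack(C, A)): towers=[A; B/E/D/F] holding=C
step 3 (putdown(C)): towers=[A; B/E/D/F; C] holding=-
step 4 (putdown(D)) [no-op]: towers=[A; B/E/D/F; C] holding=-

towers=[A; B/E/D/F; C] holding=-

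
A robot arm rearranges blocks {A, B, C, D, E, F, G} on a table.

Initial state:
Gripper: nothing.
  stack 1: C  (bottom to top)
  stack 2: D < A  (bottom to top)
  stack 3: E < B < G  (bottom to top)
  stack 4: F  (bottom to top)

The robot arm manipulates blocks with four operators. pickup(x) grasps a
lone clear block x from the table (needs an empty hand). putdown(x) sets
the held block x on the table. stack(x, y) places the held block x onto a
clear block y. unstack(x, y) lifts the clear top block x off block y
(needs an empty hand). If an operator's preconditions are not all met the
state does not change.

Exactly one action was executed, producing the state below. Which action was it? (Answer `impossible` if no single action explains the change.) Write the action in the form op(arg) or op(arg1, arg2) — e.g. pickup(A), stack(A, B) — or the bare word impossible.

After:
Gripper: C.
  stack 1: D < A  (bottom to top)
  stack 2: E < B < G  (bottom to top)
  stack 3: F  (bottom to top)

pickup(C)

target: towers=[D/A; E/B/G; F] holding=C
         pickup(F) → towers=[C; D/A; E/B/G] holding=F
     unstack(G, B) → towers=[C; D/A; E/B; F] holding=G
     unstack(A, D) → towers=[C; D; E/B/G; F] holding=A
         pickup(C) → towers=[D/A; E/B/G; F] holding=C  ← match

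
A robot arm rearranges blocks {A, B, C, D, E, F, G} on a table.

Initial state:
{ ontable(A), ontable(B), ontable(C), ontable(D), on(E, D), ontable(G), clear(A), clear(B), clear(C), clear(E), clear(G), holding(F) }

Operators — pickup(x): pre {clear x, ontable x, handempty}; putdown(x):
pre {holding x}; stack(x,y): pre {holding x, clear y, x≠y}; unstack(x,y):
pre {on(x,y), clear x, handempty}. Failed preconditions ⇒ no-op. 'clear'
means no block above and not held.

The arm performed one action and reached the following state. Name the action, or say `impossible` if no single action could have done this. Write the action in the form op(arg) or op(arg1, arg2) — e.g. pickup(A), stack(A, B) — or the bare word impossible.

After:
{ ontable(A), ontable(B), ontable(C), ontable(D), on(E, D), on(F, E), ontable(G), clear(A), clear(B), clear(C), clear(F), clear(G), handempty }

target: towers=[A; B; C; D/E/F; G] holding=-
        putdown(F) → towers=[A; B; C; D/E; F; G] holding=-
       stack(F, B) → towers=[A; B/F; C; D/E; G] holding=-
       stack(F, G) → towers=[A; B; C; D/E; G/F] holding=-
       stack(F, A) → towers=[A/F; B; C; D/E; G] holding=-
       stack(F, E) → towers=[A; B; C; D/E/F; G] holding=-  ← match
       stack(F, C) → towers=[A; B; C/F; D/E; G] holding=-

stack(F, E)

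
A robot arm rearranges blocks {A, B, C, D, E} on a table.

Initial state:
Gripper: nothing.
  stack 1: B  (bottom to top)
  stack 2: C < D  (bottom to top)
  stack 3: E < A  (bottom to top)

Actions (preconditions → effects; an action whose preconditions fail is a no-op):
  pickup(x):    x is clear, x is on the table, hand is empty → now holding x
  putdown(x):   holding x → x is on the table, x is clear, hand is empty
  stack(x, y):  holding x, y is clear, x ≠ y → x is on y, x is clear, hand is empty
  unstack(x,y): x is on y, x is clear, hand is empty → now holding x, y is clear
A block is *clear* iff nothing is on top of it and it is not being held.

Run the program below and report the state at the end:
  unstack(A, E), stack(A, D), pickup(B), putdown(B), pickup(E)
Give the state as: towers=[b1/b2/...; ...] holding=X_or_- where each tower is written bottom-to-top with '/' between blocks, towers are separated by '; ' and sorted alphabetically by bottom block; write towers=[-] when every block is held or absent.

towers=[B; C/D/A] holding=E

step 1 (unstack(A, E)): towers=[B; C/D; E] holding=A
step 2 (stack(A, D)): towers=[B; C/D/A; E] holding=-
step 3 (pickup(B)): towers=[C/D/A; E] holding=B
step 4 (putdown(B)): towers=[B; C/D/A; E] holding=-
step 5 (pickup(E)): towers=[B; C/D/A] holding=E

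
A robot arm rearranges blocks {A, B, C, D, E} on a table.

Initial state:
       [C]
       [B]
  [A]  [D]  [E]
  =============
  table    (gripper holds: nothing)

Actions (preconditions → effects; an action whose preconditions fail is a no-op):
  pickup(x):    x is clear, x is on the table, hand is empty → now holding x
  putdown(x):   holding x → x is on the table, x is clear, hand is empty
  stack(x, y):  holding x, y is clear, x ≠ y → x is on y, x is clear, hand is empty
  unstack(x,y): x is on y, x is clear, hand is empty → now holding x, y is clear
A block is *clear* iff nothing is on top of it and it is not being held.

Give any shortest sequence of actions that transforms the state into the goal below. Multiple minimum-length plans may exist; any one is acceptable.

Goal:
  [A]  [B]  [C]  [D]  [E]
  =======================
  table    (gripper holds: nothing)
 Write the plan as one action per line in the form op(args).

step 1 (unstack(C, B)): towers=[A; D/B; E] holding=C
step 2 (putdown(C)): towers=[A; C; D/B; E] holding=-
step 3 (unstack(B, D)): towers=[A; C; D; E] holding=B
step 4 (putdown(B)): towers=[A; B; C; D; E] holding=-
goal check: towers=[A; B; C; D; E] holding=- — reached (length 4, optimal by BFS)

unstack(C, B)
putdown(C)
unstack(B, D)
putdown(B)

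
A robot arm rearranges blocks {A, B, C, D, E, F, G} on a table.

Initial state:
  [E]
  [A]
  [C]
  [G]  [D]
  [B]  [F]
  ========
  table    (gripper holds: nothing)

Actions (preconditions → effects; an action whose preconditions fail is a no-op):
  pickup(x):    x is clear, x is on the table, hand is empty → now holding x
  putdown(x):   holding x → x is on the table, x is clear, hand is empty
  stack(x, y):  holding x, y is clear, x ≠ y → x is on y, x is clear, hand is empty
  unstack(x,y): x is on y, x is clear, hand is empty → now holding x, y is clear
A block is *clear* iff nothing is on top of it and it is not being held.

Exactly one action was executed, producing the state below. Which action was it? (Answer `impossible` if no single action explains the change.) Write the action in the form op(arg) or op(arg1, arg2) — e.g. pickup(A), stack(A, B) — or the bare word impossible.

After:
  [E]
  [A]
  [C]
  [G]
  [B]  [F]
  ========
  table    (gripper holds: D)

unstack(D, F)

target: towers=[B/G/C/A/E; F] holding=D
     unstack(D, F) → towers=[B/G/C/A/E; F] holding=D  ← match
     unstack(E, A) → towers=[B/G/C/A; F/D] holding=E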